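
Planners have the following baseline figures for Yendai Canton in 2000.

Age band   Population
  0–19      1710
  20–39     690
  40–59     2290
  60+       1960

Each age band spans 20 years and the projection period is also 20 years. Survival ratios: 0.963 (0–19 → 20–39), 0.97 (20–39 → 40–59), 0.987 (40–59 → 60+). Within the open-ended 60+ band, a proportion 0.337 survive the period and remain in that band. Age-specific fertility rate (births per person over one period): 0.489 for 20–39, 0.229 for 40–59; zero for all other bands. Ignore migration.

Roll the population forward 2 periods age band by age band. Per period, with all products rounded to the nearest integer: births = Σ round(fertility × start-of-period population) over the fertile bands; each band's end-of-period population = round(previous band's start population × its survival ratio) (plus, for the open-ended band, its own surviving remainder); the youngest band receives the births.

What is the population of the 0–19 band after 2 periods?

958

Period 1.
Births: 690 × 0.489 = 337  |  2290 × 0.229 = 524 → 861
20–39: 1710 × 0.963 = 1647
40–59: 690 × 0.97 = 669
60+: 2290 × 0.987 + 1960 × 0.337 = 2260 + 661 = 2921
Population now: 0–19=861, 20–39=1647, 40–59=669, 60+=2921
Period 2.
Births: 1647 × 0.489 = 805  |  669 × 0.229 = 153 → 958
20–39: 861 × 0.963 = 829
40–59: 1647 × 0.97 = 1598
60+: 669 × 0.987 + 2921 × 0.337 = 660 + 984 = 1644
Population now: 0–19=958, 20–39=829, 40–59=1598, 60+=1644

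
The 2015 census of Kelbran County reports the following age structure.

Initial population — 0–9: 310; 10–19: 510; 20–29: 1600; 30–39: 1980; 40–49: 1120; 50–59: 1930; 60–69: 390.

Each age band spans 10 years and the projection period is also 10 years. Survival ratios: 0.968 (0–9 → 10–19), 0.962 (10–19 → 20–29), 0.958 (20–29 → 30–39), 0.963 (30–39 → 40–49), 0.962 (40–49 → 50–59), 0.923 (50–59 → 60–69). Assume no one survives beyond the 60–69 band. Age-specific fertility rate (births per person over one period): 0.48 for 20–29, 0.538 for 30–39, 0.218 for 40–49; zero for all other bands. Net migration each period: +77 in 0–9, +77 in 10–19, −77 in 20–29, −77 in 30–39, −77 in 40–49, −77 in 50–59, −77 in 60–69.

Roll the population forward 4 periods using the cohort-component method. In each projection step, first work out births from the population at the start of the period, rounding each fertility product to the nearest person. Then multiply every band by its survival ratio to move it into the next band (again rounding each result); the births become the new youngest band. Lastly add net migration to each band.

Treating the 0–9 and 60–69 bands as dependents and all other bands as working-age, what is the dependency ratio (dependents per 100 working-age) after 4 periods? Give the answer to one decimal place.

Numbering the groups 1..7 from youngest to oldest:
Period 1.
Births: 1600 * 0.48 = 768 ; 1980 * 0.538 = 1065 ; 1120 * 0.218 = 244 → 2077
Group 2: 310 * 0.968 = 300
Group 3: 510 * 0.962 = 491
Group 4: 1600 * 0.958 = 1533
Group 5: 1980 * 0.963 = 1907
Group 6: 1120 * 0.962 = 1077
Group 7: 1930 * 0.923 = 1781
Net migration: Group 1 + 77 → 2154; Group 2 + 77 → 377; Group 3 − 77 → 414; Group 4 − 77 → 1456; Group 5 − 77 → 1830; Group 6 − 77 → 1000; Group 7 − 77 → 1704
End of period: [2154, 377, 414, 1456, 1830, 1000, 1704]
Period 2.
Births: 414 * 0.48 = 199 ; 1456 * 0.538 = 783 ; 1830 * 0.218 = 399 → 1381
Group 2: 2154 * 0.968 = 2085
Group 3: 377 * 0.962 = 363
Group 4: 414 * 0.958 = 397
Group 5: 1456 * 0.963 = 1402
Group 6: 1830 * 0.962 = 1760
Group 7: 1000 * 0.923 = 923
Net migration: Group 1 + 77 → 1458; Group 2 + 77 → 2162; Group 3 − 77 → 286; Group 4 − 77 → 320; Group 5 − 77 → 1325; Group 6 − 77 → 1683; Group 7 − 77 → 846
End of period: [1458, 2162, 286, 320, 1325, 1683, 846]
Period 3.
Births: 286 * 0.48 = 137 ; 320 * 0.538 = 172 ; 1325 * 0.218 = 289 → 598
Group 2: 1458 * 0.968 = 1411
Group 3: 2162 * 0.962 = 2080
Group 4: 286 * 0.958 = 274
Group 5: 320 * 0.963 = 308
Group 6: 1325 * 0.962 = 1275
Group 7: 1683 * 0.923 = 1553
Net migration: Group 1 + 77 → 675; Group 2 + 77 → 1488; Group 3 − 77 → 2003; Group 4 − 77 → 197; Group 5 − 77 → 231; Group 6 − 77 → 1198; Group 7 − 77 → 1476
End of period: [675, 1488, 2003, 197, 231, 1198, 1476]
Period 4.
Births: 2003 * 0.48 = 961 ; 197 * 0.538 = 106 ; 231 * 0.218 = 50 → 1117
Group 2: 675 * 0.968 = 653
Group 3: 1488 * 0.962 = 1431
Group 4: 2003 * 0.958 = 1919
Group 5: 197 * 0.963 = 190
Group 6: 231 * 0.962 = 222
Group 7: 1198 * 0.923 = 1106
Net migration: Group 1 + 77 → 1194; Group 2 + 77 → 730; Group 3 − 77 → 1354; Group 4 − 77 → 1842; Group 5 − 77 → 113; Group 6 − 77 → 145; Group 7 − 77 → 1029
End of period: [1194, 730, 1354, 1842, 113, 145, 1029]
Dependents (band 0–9 + band 60–69) = 1194 + 1029 = 2223; working-age = 4184; ratio = 2223/4184 × 100 = 53.1

53.1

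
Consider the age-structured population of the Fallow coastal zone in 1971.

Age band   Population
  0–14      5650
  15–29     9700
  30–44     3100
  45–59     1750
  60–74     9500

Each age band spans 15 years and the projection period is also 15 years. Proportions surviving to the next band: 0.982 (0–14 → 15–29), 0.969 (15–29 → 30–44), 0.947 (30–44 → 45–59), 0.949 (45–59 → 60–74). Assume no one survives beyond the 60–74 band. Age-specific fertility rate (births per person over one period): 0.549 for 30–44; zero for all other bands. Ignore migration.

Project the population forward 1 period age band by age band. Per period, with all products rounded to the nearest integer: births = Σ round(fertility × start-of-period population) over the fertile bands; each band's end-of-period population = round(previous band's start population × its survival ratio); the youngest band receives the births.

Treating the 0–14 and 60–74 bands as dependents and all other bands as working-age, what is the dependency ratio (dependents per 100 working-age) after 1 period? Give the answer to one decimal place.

18.8

Period 1.
Births: 3100 * 0.549 = 1702
15–29: 5650 * 0.982 = 5548
30–44: 9700 * 0.969 = 9399
45–59: 3100 * 0.947 = 2936
60–74: 1750 * 0.949 = 1661
Giving 1702 / 5548 / 9399 / 2936 / 1661.
Dependents (band 0–14 + band 60–74) = 1702 + 1661 = 3363; working-age = 17883; ratio = 3363/17883 × 100 = 18.8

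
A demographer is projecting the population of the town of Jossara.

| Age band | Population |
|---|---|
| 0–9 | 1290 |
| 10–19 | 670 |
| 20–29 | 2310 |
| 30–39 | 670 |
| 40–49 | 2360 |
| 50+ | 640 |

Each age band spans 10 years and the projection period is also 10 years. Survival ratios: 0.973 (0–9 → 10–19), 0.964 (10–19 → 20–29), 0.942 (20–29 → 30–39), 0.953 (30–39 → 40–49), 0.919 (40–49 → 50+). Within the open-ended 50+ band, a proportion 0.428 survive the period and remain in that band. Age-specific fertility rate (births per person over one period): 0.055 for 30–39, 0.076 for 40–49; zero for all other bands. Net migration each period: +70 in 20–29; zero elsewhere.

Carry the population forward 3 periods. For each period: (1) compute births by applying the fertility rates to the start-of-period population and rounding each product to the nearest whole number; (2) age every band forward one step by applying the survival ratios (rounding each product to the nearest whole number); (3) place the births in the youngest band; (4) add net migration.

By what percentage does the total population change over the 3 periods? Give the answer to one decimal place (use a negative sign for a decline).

After projecting period 1:
Births: 670 × 0.055 = 37  |  2360 × 0.076 = 179 → total 216
10–19: 1290 × 0.973 = 1255
20–29: 670 × 0.964 = 646
30–39: 2310 × 0.942 = 2176
40–49: 670 × 0.953 = 639
50+: 2360 × 0.919 + 640 × 0.428 = 2169 + 274 = 2443
Net migration: 20–29 + 70 → 716
End of period: [216, 1255, 716, 2176, 639, 2443]
After projecting period 2:
Births: 2176 × 0.055 = 120  |  639 × 0.076 = 49 → total 169
10–19: 216 × 0.973 = 210
20–29: 1255 × 0.964 = 1210
30–39: 716 × 0.942 = 674
40–49: 2176 × 0.953 = 2074
50+: 639 × 0.919 + 2443 × 0.428 = 587 + 1046 = 1633
Net migration: 20–29 + 70 → 1280
End of period: [169, 210, 1280, 674, 2074, 1633]
After projecting period 3:
Births: 674 × 0.055 = 37  |  2074 × 0.076 = 158 → total 195
10–19: 169 × 0.973 = 164
20–29: 210 × 0.964 = 202
30–39: 1280 × 0.942 = 1206
40–49: 674 × 0.953 = 642
50+: 2074 × 0.919 + 1633 × 0.428 = 1906 + 699 = 2605
Net migration: 20–29 + 70 → 272
End of period: [195, 164, 272, 1206, 642, 2605]
Total: 7940 → 5084; change = -2856; percentage change = -36.0%

-36.0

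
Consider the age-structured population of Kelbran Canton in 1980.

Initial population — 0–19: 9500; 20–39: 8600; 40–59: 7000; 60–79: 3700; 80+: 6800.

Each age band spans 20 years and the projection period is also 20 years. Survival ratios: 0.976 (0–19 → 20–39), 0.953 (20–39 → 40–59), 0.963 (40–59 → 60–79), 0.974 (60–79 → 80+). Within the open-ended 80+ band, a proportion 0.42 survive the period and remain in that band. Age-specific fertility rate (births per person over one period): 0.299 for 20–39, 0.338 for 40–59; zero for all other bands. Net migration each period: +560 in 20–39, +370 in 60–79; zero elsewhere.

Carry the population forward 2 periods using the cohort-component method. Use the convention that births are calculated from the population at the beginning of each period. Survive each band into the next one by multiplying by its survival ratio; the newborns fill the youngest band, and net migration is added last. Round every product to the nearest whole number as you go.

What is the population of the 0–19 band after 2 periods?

Call the groups 1 to 5, youngest first.
Period 1:
Births: 8600 × 0.299 = 2571, 7000 × 0.338 = 2366 → 4937
Group 2: 9500 × 0.976 = 9272
Group 3: 8600 × 0.953 = 8196
Group 4: 7000 × 0.963 = 6741
Group 5: 3700 × 0.974 + 6800 × 0.42 = 3604 + 2856 = 6460
Net migration: Group 2 + 560 → 9832; Group 4 + 370 → 7111
Population now: 0–19=4937, 20–39=9832, 40–59=8196, 60–79=7111, 80+=6460
Period 2:
Births: 9832 × 0.299 = 2940, 8196 × 0.338 = 2770 → 5710
Group 2: 4937 × 0.976 = 4819
Group 3: 9832 × 0.953 = 9370
Group 4: 8196 × 0.963 = 7893
Group 5: 7111 × 0.974 + 6460 × 0.42 = 6926 + 2713 = 9639
Net migration: Group 2 + 560 → 5379; Group 4 + 370 → 8263
Population now: 0–19=5710, 20–39=5379, 40–59=9370, 60–79=8263, 80+=9639

5710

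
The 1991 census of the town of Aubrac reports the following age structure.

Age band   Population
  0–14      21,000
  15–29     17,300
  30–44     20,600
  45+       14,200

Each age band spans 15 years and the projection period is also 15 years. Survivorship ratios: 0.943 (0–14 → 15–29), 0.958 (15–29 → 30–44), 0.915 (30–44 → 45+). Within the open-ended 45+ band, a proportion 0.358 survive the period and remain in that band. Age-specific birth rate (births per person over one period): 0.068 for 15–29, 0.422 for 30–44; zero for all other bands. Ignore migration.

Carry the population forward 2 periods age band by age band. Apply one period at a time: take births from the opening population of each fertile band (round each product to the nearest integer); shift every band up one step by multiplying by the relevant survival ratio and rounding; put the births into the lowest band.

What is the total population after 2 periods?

Let group 1 be 0–14 through group 4 = 45+.
Period 1:
Births: 17300 × 0.068 = 1176, 20600 × 0.422 = 8693 → 9869
Group 2: 21000 × 0.943 = 19803
Group 3: 17300 × 0.958 = 16573
Group 4: 20600 × 0.915 + 14200 × 0.358 = 18849 + 5084 = 23933
Giving 9869 / 19803 / 16573 / 23933.
Period 2:
Births: 19803 × 0.068 = 1347, 16573 × 0.422 = 6994 → 8341
Group 2: 9869 × 0.943 = 9306
Group 3: 19803 × 0.958 = 18971
Group 4: 16573 × 0.915 + 23933 × 0.358 = 15164 + 8568 = 23732
Giving 8341 / 9306 / 18971 / 23732.
Total after period 2: 8341 + 9306 + 18971 + 23732 = 60350

60350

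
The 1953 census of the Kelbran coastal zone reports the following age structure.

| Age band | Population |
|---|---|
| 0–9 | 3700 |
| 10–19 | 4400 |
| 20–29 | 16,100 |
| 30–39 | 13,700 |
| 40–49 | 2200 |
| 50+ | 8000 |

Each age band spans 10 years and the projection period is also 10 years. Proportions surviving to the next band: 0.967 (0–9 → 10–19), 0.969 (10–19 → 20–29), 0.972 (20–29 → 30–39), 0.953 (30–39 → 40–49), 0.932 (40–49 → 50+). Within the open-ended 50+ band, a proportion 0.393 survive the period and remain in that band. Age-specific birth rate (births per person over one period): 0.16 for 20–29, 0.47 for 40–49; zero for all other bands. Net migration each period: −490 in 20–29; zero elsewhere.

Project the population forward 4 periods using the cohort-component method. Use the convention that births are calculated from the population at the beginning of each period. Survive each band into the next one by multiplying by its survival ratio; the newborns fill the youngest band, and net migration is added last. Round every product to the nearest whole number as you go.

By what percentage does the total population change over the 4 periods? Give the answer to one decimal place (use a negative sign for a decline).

-34.2

Call the groups 1 to 6, youngest first.
Period 1:
Births: 16100 × 0.16 = 2576  |  2200 × 0.47 = 1034 → 3610
Group 2: 3700 × 0.967 = 3578
Group 3: 4400 × 0.969 = 4264
Group 4: 16100 × 0.972 = 15649
Group 5: 13700 × 0.953 = 13056
Group 6: 2200 × 0.932 + 8000 × 0.393 = 2050 + 3144 = 5194
Net migration: Group 3 − 490 → 3774
Giving 3610 / 3578 / 3774 / 15649 / 13056 / 5194.
Period 2:
Births: 3774 × 0.16 = 604  |  13056 × 0.47 = 6136 → 6740
Group 2: 3610 × 0.967 = 3491
Group 3: 3578 × 0.969 = 3467
Group 4: 3774 × 0.972 = 3668
Group 5: 15649 × 0.953 = 14913
Group 6: 13056 × 0.932 + 5194 × 0.393 = 12168 + 2041 = 14209
Net migration: Group 3 − 490 → 2977
Giving 6740 / 3491 / 2977 / 3668 / 14913 / 14209.
Period 3:
Births: 2977 × 0.16 = 476  |  14913 × 0.47 = 7009 → 7485
Group 2: 6740 × 0.967 = 6518
Group 3: 3491 × 0.969 = 3383
Group 4: 2977 × 0.972 = 2894
Group 5: 3668 × 0.953 = 3496
Group 6: 14913 × 0.932 + 14209 × 0.393 = 13899 + 5584 = 19483
Net migration: Group 3 − 490 → 2893
Giving 7485 / 6518 / 2893 / 2894 / 3496 / 19483.
Period 4:
Births: 2893 × 0.16 = 463  |  3496 × 0.47 = 1643 → 2106
Group 2: 7485 × 0.967 = 7238
Group 3: 6518 × 0.969 = 6316
Group 4: 2893 × 0.972 = 2812
Group 5: 2894 × 0.953 = 2758
Group 6: 3496 × 0.932 + 19483 × 0.393 = 3258 + 7657 = 10915
Net migration: Group 3 − 490 → 5826
Giving 2106 / 7238 / 5826 / 2812 / 2758 / 10915.
Total: 48100 → 31655; change = -16445; percentage change = -34.2%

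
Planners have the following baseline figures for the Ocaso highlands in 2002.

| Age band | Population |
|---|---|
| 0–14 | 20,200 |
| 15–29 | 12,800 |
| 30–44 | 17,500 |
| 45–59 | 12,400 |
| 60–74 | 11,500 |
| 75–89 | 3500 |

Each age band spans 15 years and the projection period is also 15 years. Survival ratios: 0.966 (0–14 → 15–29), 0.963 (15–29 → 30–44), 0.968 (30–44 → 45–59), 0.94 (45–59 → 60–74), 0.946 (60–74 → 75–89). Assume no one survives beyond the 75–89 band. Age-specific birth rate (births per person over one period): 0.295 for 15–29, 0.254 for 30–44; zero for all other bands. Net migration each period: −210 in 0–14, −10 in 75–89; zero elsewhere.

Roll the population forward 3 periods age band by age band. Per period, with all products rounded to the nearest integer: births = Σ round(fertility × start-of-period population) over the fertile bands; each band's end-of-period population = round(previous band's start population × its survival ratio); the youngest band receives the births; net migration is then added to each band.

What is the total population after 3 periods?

67141

Let group 1 be 0–14 through group 6 = 75–89.
After projecting period 1:
Births: 12800 * 0.295 = 3776  |  17500 * 0.254 = 4445 → 8221
Group 2: 20200 * 0.966 = 19513
Group 3: 12800 * 0.963 = 12326
Group 4: 17500 * 0.968 = 16940
Group 5: 12400 * 0.94 = 11656
Group 6: 11500 * 0.946 = 10879
Net migration: Group 1 − 210 → 8011; Group 6 − 10 → 10869
→ [8011, 19513, 12326, 16940, 11656, 10869]
After projecting period 2:
Births: 19513 * 0.295 = 5756  |  12326 * 0.254 = 3131 → 8887
Group 2: 8011 * 0.966 = 7739
Group 3: 19513 * 0.963 = 18791
Group 4: 12326 * 0.968 = 11932
Group 5: 16940 * 0.94 = 15924
Group 6: 11656 * 0.946 = 11027
Net migration: Group 1 − 210 → 8677; Group 6 − 10 → 11017
→ [8677, 7739, 18791, 11932, 15924, 11017]
After projecting period 3:
Births: 7739 * 0.295 = 2283  |  18791 * 0.254 = 4773 → 7056
Group 2: 8677 * 0.966 = 8382
Group 3: 7739 * 0.963 = 7453
Group 4: 18791 * 0.968 = 18190
Group 5: 11932 * 0.94 = 11216
Group 6: 15924 * 0.946 = 15064
Net migration: Group 1 − 210 → 6846; Group 6 − 10 → 15054
→ [6846, 8382, 7453, 18190, 11216, 15054]
Total after period 3: 6846 + 8382 + 7453 + 18190 + 11216 + 15054 = 67141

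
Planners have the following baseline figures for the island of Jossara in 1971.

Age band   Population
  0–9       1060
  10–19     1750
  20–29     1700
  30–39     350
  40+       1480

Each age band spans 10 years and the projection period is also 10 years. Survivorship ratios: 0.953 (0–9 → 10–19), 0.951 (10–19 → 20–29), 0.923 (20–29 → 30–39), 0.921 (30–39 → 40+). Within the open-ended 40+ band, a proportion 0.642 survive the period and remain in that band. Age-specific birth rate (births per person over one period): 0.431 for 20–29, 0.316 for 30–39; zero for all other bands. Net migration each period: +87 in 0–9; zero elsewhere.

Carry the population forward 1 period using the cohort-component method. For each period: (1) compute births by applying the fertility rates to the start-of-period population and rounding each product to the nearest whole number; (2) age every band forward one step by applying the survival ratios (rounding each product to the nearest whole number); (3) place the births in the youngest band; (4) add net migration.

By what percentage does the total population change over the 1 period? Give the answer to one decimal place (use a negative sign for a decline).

[period 1]
Births: 1700 * 0.431 = 733, 350 * 0.316 = 111 → 844
10–19: 1060 * 0.953 = 1010
20–29: 1750 * 0.951 = 1664
30–39: 1700 * 0.923 = 1569
40+: 350 * 0.921 + 1480 * 0.642 = 322 + 950 = 1272
Net migration: 0–9 + 87 → 931
Population now: 0–9=931, 10–19=1010, 20–29=1664, 30–39=1569, 40+=1272
Total: 6340 → 6446; change = 106; percentage change = 1.7%

1.7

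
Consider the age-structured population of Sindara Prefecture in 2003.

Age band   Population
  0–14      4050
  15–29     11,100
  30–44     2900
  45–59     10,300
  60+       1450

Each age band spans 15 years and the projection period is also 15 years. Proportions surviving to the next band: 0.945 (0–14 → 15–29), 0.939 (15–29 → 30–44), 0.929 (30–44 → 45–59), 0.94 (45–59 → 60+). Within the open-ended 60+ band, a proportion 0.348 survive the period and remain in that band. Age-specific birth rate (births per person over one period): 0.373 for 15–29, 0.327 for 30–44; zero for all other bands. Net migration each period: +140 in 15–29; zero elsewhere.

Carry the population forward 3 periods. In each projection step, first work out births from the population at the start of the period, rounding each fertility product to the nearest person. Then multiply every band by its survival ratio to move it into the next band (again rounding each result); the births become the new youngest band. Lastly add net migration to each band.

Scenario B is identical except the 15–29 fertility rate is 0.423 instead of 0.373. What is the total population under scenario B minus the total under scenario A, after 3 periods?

(Groups numbered youngest = 1 to oldest = 5.)
— Period 1 —
Births: 11100 * 0.373 = 4140 ; 2900 * 0.327 = 948 → 5088
Group 2: 4050 * 0.945 = 3827
Group 3: 11100 * 0.939 = 10423
Group 4: 2900 * 0.929 = 2694
Group 5: 10300 * 0.94 + 1450 * 0.348 = 9682 + 505 = 10187
Net migration: Group 2 + 140 → 3967
Giving 5088 / 3967 / 10423 / 2694 / 10187.
— Period 2 —
Births: 3967 * 0.373 = 1480 ; 10423 * 0.327 = 3408 → 4888
Group 2: 5088 * 0.945 = 4808
Group 3: 3967 * 0.939 = 3725
Group 4: 10423 * 0.929 = 9683
Group 5: 2694 * 0.94 + 10187 * 0.348 = 2532 + 3545 = 6077
Net migration: Group 2 + 140 → 4948
Giving 4888 / 4948 / 3725 / 9683 / 6077.
— Period 3 —
Births: 4948 * 0.373 = 1846 ; 3725 * 0.327 = 1218 → 3064
Group 2: 4888 * 0.945 = 4619
Group 3: 4948 * 0.939 = 4646
Group 4: 3725 * 0.929 = 3461
Group 5: 9683 * 0.94 + 6077 * 0.348 = 9102 + 2115 = 11217
Net migration: Group 2 + 140 → 4759
Giving 3064 / 4759 / 4646 / 3461 / 11217.
Scenario A total after 3 periods: 27147
Scenario B projection —
— Period 1 —
Births: 11100 * 0.423 = 4695 ; 2900 * 0.327 = 948 → 5643
Group 2: 4050 * 0.945 = 3827
Group 3: 11100 * 0.939 = 10423
Group 4: 2900 * 0.929 = 2694
Group 5: 10300 * 0.94 + 1450 * 0.348 = 9682 + 505 = 10187
Net migration: Group 2 + 140 → 3967
Giving 5643 / 3967 / 10423 / 2694 / 10187.
— Period 2 —
Births: 3967 * 0.423 = 1678 ; 10423 * 0.327 = 3408 → 5086
Group 2: 5643 * 0.945 = 5333
Group 3: 3967 * 0.939 = 3725
Group 4: 10423 * 0.929 = 9683
Group 5: 2694 * 0.94 + 10187 * 0.348 = 2532 + 3545 = 6077
Net migration: Group 2 + 140 → 5473
Giving 5086 / 5473 / 3725 / 9683 / 6077.
— Period 3 —
Births: 5473 * 0.423 = 2315 ; 3725 * 0.327 = 1218 → 3533
Group 2: 5086 * 0.945 = 4806
Group 3: 5473 * 0.939 = 5139
Group 4: 3725 * 0.929 = 3461
Group 5: 9683 * 0.94 + 6077 * 0.348 = 9102 + 2115 = 11217
Net migration: Group 2 + 140 → 4946
Giving 3533 / 4946 / 5139 / 3461 / 11217.
Scenario B total after 3 periods: 28296
Difference B − A = 28296 − 27147 = 1149

1149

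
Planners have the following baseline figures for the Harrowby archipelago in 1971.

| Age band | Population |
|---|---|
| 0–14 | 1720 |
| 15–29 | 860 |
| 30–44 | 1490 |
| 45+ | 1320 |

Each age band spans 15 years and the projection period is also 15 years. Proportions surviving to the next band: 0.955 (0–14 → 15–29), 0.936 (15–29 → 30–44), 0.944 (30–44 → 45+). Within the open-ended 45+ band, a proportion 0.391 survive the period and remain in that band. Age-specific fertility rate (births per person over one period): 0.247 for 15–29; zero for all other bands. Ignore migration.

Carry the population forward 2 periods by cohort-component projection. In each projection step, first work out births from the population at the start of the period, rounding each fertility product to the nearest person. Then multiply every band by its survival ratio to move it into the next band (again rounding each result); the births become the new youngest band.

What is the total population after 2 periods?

Call the groups 1 to 4, youngest first.
— Period 1 —
Births: 860 * 0.247 = 212
Group 2: 1720 * 0.955 = 1643
Group 3: 860 * 0.936 = 805
Group 4: 1490 * 0.944 + 1320 * 0.391 = 1407 + 516 = 1923
End of period: [212, 1643, 805, 1923]
— Period 2 —
Births: 1643 * 0.247 = 406
Group 2: 212 * 0.955 = 202
Group 3: 1643 * 0.936 = 1538
Group 4: 805 * 0.944 + 1923 * 0.391 = 760 + 752 = 1512
End of period: [406, 202, 1538, 1512]
Total after period 2: 406 + 202 + 1538 + 1512 = 3658

3658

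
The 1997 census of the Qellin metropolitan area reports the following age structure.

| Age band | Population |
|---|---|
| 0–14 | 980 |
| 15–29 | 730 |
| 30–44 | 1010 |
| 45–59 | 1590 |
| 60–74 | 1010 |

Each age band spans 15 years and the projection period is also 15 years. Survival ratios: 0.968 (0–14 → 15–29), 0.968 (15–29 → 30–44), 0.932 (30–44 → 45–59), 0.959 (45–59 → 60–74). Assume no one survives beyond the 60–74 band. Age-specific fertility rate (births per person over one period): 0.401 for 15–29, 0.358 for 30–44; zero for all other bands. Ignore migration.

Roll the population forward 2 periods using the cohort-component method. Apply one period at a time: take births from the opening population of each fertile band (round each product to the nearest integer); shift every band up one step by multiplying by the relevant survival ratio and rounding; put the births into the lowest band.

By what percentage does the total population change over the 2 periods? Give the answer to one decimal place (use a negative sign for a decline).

-29.5

Let group 1 be 0–14 through group 5 = 60–74.
— Period 1 —
Births: 730 × 0.401 = 293 ; 1010 × 0.358 = 362 ⇒ total 655
Group 2: 980 × 0.968 = 949
Group 3: 730 × 0.968 = 707
Group 4: 1010 × 0.932 = 941
Group 5: 1590 × 0.959 = 1525
→ [655, 949, 707, 941, 1525]
— Period 2 —
Births: 949 × 0.401 = 381 ; 707 × 0.358 = 253 ⇒ total 634
Group 2: 655 × 0.968 = 634
Group 3: 949 × 0.968 = 919
Group 4: 707 × 0.932 = 659
Group 5: 941 × 0.959 = 902
→ [634, 634, 919, 659, 902]
Total: 5320 → 3748; change = -1572; percentage change = -29.5%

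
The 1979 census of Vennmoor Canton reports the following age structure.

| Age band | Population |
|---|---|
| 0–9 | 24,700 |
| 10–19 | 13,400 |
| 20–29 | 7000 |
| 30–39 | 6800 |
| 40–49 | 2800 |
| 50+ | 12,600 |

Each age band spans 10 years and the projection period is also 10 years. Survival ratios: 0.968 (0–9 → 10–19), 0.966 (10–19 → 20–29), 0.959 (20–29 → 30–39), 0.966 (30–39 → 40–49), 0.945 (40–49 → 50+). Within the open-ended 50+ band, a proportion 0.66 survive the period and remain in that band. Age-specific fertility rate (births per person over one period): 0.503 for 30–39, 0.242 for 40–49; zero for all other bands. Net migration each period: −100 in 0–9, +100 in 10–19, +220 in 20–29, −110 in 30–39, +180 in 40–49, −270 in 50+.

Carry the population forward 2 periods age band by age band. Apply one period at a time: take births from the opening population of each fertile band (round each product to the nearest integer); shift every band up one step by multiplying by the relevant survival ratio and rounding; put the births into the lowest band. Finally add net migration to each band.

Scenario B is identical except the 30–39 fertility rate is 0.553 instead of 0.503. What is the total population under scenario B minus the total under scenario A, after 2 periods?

Numbering the groups 1..6 from youngest to oldest:
— Period 1 —
Births: 6800 × 0.503 = 3420, 2800 × 0.242 = 678 ⇒ total 4098
Group 2: 24700 × 0.968 = 23910
Group 3: 13400 × 0.966 = 12944
Group 4: 7000 × 0.959 = 6713
Group 5: 6800 × 0.966 = 6569
Group 6: 2800 × 0.945 + 12600 × 0.66 = 2646 + 8316 = 10962
Net migration: Group 1 − 100 → 3998; Group 2 + 100 → 24010; Group 3 + 220 → 13164; Group 4 − 110 → 6603; Group 5 + 180 → 6749; Group 6 − 270 → 10692
End of period: [3998, 24010, 13164, 6603, 6749, 10692]
— Period 2 —
Births: 6603 × 0.503 = 3321, 6749 × 0.242 = 1633 ⇒ total 4954
Group 2: 3998 × 0.968 = 3870
Group 3: 24010 × 0.966 = 23194
Group 4: 13164 × 0.959 = 12624
Group 5: 6603 × 0.966 = 6378
Group 6: 6749 × 0.945 + 10692 × 0.66 = 6378 + 7057 = 13435
Net migration: Group 1 − 100 → 4854; Group 2 + 100 → 3970; Group 3 + 220 → 23414; Group 4 − 110 → 12514; Group 5 + 180 → 6558; Group 6 − 270 → 13165
End of period: [4854, 3970, 23414, 12514, 6558, 13165]
Scenario A total after 2 periods: 64475
Scenario B projection —
— Period 1 —
Births: 6800 × 0.553 = 3760, 2800 × 0.242 = 678 ⇒ total 4438
Group 2: 24700 × 0.968 = 23910
Group 3: 13400 × 0.966 = 12944
Group 4: 7000 × 0.959 = 6713
Group 5: 6800 × 0.966 = 6569
Group 6: 2800 × 0.945 + 12600 × 0.66 = 2646 + 8316 = 10962
Net migration: Group 1 − 100 → 4338; Group 2 + 100 → 24010; Group 3 + 220 → 13164; Group 4 − 110 → 6603; Group 5 + 180 → 6749; Group 6 − 270 → 10692
End of period: [4338, 24010, 13164, 6603, 6749, 10692]
— Period 2 —
Births: 6603 × 0.553 = 3651, 6749 × 0.242 = 1633 ⇒ total 5284
Group 2: 4338 × 0.968 = 4199
Group 3: 24010 × 0.966 = 23194
Group 4: 13164 × 0.959 = 12624
Group 5: 6603 × 0.966 = 6378
Group 6: 6749 × 0.945 + 10692 × 0.66 = 6378 + 7057 = 13435
Net migration: Group 1 − 100 → 5184; Group 2 + 100 → 4299; Group 3 + 220 → 23414; Group 4 − 110 → 12514; Group 5 + 180 → 6558; Group 6 − 270 → 13165
End of period: [5184, 4299, 23414, 12514, 6558, 13165]
Scenario B total after 2 periods: 65134
Difference B − A = 65134 − 64475 = 659

659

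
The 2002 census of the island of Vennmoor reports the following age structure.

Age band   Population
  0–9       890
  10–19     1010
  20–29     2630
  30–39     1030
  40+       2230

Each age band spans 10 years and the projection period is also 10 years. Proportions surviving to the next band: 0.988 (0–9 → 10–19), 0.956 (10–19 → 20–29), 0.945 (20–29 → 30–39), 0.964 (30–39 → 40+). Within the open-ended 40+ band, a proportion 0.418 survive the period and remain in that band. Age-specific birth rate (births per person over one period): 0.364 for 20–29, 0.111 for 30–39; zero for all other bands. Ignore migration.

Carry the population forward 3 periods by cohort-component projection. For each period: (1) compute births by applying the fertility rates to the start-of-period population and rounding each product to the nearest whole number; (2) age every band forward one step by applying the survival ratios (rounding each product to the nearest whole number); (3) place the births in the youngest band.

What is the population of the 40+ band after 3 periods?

2218

Period 1.
Births: 2630 * 0.364 = 957 ; 1030 * 0.111 = 114 → 1071
10–19: 890 * 0.988 = 879
20–29: 1010 * 0.956 = 966
30–39: 2630 * 0.945 = 2485
40+: 1030 * 0.964 + 2230 * 0.418 = 993 + 932 = 1925
End of period: [1071, 879, 966, 2485, 1925]
Period 2.
Births: 966 * 0.364 = 352 ; 2485 * 0.111 = 276 → 628
10–19: 1071 * 0.988 = 1058
20–29: 879 * 0.956 = 840
30–39: 966 * 0.945 = 913
40+: 2485 * 0.964 + 1925 * 0.418 = 2396 + 805 = 3201
End of period: [628, 1058, 840, 913, 3201]
Period 3.
Births: 840 * 0.364 = 306 ; 913 * 0.111 = 101 → 407
10–19: 628 * 0.988 = 620
20–29: 1058 * 0.956 = 1011
30–39: 840 * 0.945 = 794
40+: 913 * 0.964 + 3201 * 0.418 = 880 + 1338 = 2218
End of period: [407, 620, 1011, 794, 2218]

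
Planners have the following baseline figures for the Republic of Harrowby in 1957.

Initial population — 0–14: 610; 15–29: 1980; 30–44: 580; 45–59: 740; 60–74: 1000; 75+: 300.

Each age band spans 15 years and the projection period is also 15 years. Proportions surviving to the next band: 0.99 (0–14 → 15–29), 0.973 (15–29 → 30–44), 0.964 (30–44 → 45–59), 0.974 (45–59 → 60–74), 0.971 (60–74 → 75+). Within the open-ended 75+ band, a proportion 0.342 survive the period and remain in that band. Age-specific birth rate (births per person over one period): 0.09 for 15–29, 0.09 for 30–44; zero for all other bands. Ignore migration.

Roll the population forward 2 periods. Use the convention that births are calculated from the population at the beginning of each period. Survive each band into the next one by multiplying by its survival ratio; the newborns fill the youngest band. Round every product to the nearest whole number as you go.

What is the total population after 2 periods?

4512

Numbering the groups 1..6 from youngest to oldest:
Period 1:
Births: 1980 × 0.09 = 178  |  580 × 0.09 = 52 → total 230
Group 2: 610 × 0.99 = 604
Group 3: 1980 × 0.973 = 1927
Group 4: 580 × 0.964 = 559
Group 5: 740 × 0.974 = 721
Group 6: 1000 × 0.971 + 300 × 0.342 = 971 + 103 = 1074
Population now: 0–14=230, 15–29=604, 30–44=1927, 45–59=559, 60–74=721, 75+=1074
Period 2:
Births: 604 × 0.09 = 54  |  1927 × 0.09 = 173 → total 227
Group 2: 230 × 0.99 = 228
Group 3: 604 × 0.973 = 588
Group 4: 1927 × 0.964 = 1858
Group 5: 559 × 0.974 = 544
Group 6: 721 × 0.971 + 1074 × 0.342 = 700 + 367 = 1067
Population now: 0–14=227, 15–29=228, 30–44=588, 45–59=1858, 60–74=544, 75+=1067
Total after period 2: 227 + 228 + 588 + 1858 + 544 + 1067 = 4512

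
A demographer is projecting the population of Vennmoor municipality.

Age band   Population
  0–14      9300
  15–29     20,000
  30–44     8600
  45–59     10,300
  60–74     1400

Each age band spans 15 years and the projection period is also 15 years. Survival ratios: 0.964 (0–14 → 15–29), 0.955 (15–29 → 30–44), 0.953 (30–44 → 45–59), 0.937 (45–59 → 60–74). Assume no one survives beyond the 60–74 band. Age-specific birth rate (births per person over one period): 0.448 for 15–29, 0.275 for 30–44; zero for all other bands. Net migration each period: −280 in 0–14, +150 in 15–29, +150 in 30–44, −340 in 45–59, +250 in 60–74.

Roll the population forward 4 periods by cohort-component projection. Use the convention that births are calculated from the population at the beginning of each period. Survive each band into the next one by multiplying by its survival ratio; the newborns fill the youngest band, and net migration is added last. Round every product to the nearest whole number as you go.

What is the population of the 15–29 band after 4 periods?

After projecting period 1:
Births: 20000 × 0.448 = 8960  |  8600 × 0.275 = 2365 → 11325
15–29: 9300 × 0.964 = 8965
30–44: 20000 × 0.955 = 19100
45–59: 8600 × 0.953 = 8196
60–74: 10300 × 0.937 = 9651
Net migration: 0–14 − 280 → 11045; 15–29 + 150 → 9115; 30–44 + 150 → 19250; 45–59 − 340 → 7856; 60–74 + 250 → 9901
Giving 11045 / 9115 / 19250 / 7856 / 9901.
After projecting period 2:
Births: 9115 × 0.448 = 4084  |  19250 × 0.275 = 5294 → 9378
15–29: 11045 × 0.964 = 10647
30–44: 9115 × 0.955 = 8705
45–59: 19250 × 0.953 = 18345
60–74: 7856 × 0.937 = 7361
Net migration: 0–14 − 280 → 9098; 15–29 + 150 → 10797; 30–44 + 150 → 8855; 45–59 − 340 → 18005; 60–74 + 250 → 7611
Giving 9098 / 10797 / 8855 / 18005 / 7611.
After projecting period 3:
Births: 10797 × 0.448 = 4837  |  8855 × 0.275 = 2435 → 7272
15–29: 9098 × 0.964 = 8770
30–44: 10797 × 0.955 = 10311
45–59: 8855 × 0.953 = 8439
60–74: 18005 × 0.937 = 16871
Net migration: 0–14 − 280 → 6992; 15–29 + 150 → 8920; 30–44 + 150 → 10461; 45–59 − 340 → 8099; 60–74 + 250 → 17121
Giving 6992 / 8920 / 10461 / 8099 / 17121.
After projecting period 4:
Births: 8920 × 0.448 = 3996  |  10461 × 0.275 = 2877 → 6873
15–29: 6992 × 0.964 = 6740
30–44: 8920 × 0.955 = 8519
45–59: 10461 × 0.953 = 9969
60–74: 8099 × 0.937 = 7589
Net migration: 0–14 − 280 → 6593; 15–29 + 150 → 6890; 30–44 + 150 → 8669; 45–59 − 340 → 9629; 60–74 + 250 → 7839
Giving 6593 / 6890 / 8669 / 9629 / 7839.

6890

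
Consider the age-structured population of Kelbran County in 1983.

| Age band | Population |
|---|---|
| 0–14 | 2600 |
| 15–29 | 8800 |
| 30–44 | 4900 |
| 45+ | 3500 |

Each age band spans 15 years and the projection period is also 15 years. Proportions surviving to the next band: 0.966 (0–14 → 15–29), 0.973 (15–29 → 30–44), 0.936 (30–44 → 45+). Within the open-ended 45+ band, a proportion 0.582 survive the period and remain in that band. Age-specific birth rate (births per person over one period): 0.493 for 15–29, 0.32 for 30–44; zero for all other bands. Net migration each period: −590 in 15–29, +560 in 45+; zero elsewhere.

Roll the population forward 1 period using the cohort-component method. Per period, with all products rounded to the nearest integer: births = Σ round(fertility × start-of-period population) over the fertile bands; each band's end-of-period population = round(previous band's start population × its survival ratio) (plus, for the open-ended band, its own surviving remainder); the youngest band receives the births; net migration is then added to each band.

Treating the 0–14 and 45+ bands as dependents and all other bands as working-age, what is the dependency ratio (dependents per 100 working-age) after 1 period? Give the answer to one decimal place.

124.8

Period 1:
Births: 8800 × 0.493 = 4338  |  4900 × 0.32 = 1568 ⇒ total 5906
15–29: 2600 × 0.966 = 2512
30–44: 8800 × 0.973 = 8562
45+: 4900 × 0.936 + 3500 × 0.582 = 4586 + 2037 = 6623
Net migration: 15–29 − 590 → 1922; 45+ + 560 → 7183
Giving 5906 / 1922 / 8562 / 7183.
Dependents (band 0–14 + band 45+) = 5906 + 7183 = 13089; working-age = 10484; ratio = 13089/10484 × 100 = 124.8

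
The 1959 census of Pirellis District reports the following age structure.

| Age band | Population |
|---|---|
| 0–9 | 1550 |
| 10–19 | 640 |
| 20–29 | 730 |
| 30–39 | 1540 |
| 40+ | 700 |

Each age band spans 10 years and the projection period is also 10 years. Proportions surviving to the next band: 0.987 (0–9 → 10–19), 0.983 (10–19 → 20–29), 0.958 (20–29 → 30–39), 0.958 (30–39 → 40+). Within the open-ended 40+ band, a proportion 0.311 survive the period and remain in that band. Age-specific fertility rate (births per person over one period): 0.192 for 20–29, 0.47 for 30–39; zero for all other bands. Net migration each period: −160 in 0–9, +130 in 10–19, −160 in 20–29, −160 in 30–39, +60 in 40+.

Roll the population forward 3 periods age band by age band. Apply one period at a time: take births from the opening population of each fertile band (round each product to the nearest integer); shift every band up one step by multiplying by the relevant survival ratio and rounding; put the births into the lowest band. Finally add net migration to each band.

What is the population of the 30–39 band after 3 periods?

1250

Let band 1 be 0–9 through band 5 = 40+.
[period 1]
Births: 730 × 0.192 = 140, 1540 × 0.47 = 724 — total 864
Band 2: 1550 × 0.987 = 1530
Band 3: 640 × 0.983 = 629
Band 4: 730 × 0.958 = 699
Band 5: 1540 × 0.958 + 700 × 0.311 = 1475 + 218 = 1693
Net migration: Band 1 − 160 → 704; Band 2 + 130 → 1660; Band 3 − 160 → 469; Band 4 − 160 → 539; Band 5 + 60 → 1753
Giving 704 / 1660 / 469 / 539 / 1753.
[period 2]
Births: 469 × 0.192 = 90, 539 × 0.47 = 253 — total 343
Band 2: 704 × 0.987 = 695
Band 3: 1660 × 0.983 = 1632
Band 4: 469 × 0.958 = 449
Band 5: 539 × 0.958 + 1753 × 0.311 = 516 + 545 = 1061
Net migration: Band 1 − 160 → 183; Band 2 + 130 → 825; Band 3 − 160 → 1472; Band 4 − 160 → 289; Band 5 + 60 → 1121
Giving 183 / 825 / 1472 / 289 / 1121.
[period 3]
Births: 1472 × 0.192 = 283, 289 × 0.47 = 136 — total 419
Band 2: 183 × 0.987 = 181
Band 3: 825 × 0.983 = 811
Band 4: 1472 × 0.958 = 1410
Band 5: 289 × 0.958 + 1121 × 0.311 = 277 + 349 = 626
Net migration: Band 1 − 160 → 259; Band 2 + 130 → 311; Band 3 − 160 → 651; Band 4 − 160 → 1250; Band 5 + 60 → 686
Giving 259 / 311 / 651 / 1250 / 686.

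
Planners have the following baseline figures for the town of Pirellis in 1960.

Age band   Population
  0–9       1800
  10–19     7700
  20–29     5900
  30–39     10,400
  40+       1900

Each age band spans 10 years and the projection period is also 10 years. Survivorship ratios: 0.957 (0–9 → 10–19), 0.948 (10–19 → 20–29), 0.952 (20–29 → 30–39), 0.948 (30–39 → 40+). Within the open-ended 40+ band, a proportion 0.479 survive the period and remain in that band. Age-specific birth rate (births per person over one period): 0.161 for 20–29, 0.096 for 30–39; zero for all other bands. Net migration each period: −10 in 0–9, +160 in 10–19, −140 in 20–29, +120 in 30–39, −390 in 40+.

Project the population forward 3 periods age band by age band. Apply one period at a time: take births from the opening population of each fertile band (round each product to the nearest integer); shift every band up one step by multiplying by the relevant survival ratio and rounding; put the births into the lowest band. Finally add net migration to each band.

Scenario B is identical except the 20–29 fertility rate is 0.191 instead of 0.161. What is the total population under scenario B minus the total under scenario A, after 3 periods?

After projecting period 1:
Births: 5900 × 0.161 = 950 ; 10400 × 0.096 = 998 → total 1948
10–19: 1800 × 0.957 = 1723
20–29: 7700 × 0.948 = 7300
30–39: 5900 × 0.952 = 5617
40+: 10400 × 0.948 + 1900 × 0.479 = 9859 + 910 = 10769
Net migration: 0–9 − 10 → 1938; 10–19 + 160 → 1883; 20–29 − 140 → 7160; 30–39 + 120 → 5737; 40+ − 390 → 10379
Giving 1938 / 1883 / 7160 / 5737 / 10379.
After projecting period 2:
Births: 7160 × 0.161 = 1153 ; 5737 × 0.096 = 551 → total 1704
10–19: 1938 × 0.957 = 1855
20–29: 1883 × 0.948 = 1785
30–39: 7160 × 0.952 = 6816
40+: 5737 × 0.948 + 10379 × 0.479 = 5439 + 4972 = 10411
Net migration: 0–9 − 10 → 1694; 10–19 + 160 → 2015; 20–29 − 140 → 1645; 30–39 + 120 → 6936; 40+ − 390 → 10021
Giving 1694 / 2015 / 1645 / 6936 / 10021.
After projecting period 3:
Births: 1645 × 0.161 = 265 ; 6936 × 0.096 = 666 → total 931
10–19: 1694 × 0.957 = 1621
20–29: 2015 × 0.948 = 1910
30–39: 1645 × 0.952 = 1566
40+: 6936 × 0.948 + 10021 × 0.479 = 6575 + 4800 = 11375
Net migration: 0–9 − 10 → 921; 10–19 + 160 → 1781; 20–29 − 140 → 1770; 30–39 + 120 → 1686; 40+ − 390 → 10985
Giving 921 / 1781 / 1770 / 1686 / 10985.
Scenario A total after 3 periods: 17143
Scenario B projection —
After projecting period 1:
Births: 5900 × 0.191 = 1127 ; 10400 × 0.096 = 998 → total 2125
10–19: 1800 × 0.957 = 1723
20–29: 7700 × 0.948 = 7300
30–39: 5900 × 0.952 = 5617
40+: 10400 × 0.948 + 1900 × 0.479 = 9859 + 910 = 10769
Net migration: 0–9 − 10 → 2115; 10–19 + 160 → 1883; 20–29 − 140 → 7160; 30–39 + 120 → 5737; 40+ − 390 → 10379
Giving 2115 / 1883 / 7160 / 5737 / 10379.
After projecting period 2:
Births: 7160 × 0.191 = 1368 ; 5737 × 0.096 = 551 → total 1919
10–19: 2115 × 0.957 = 2024
20–29: 1883 × 0.948 = 1785
30–39: 7160 × 0.952 = 6816
40+: 5737 × 0.948 + 10379 × 0.479 = 5439 + 4972 = 10411
Net migration: 0–9 − 10 → 1909; 10–19 + 160 → 2184; 20–29 − 140 → 1645; 30–39 + 120 → 6936; 40+ − 390 → 10021
Giving 1909 / 2184 / 1645 / 6936 / 10021.
After projecting period 3:
Births: 1645 × 0.191 = 314 ; 6936 × 0.096 = 666 → total 980
10–19: 1909 × 0.957 = 1827
20–29: 2184 × 0.948 = 2070
30–39: 1645 × 0.952 = 1566
40+: 6936 × 0.948 + 10021 × 0.479 = 6575 + 4800 = 11375
Net migration: 0–9 − 10 → 970; 10–19 + 160 → 1987; 20–29 − 140 → 1930; 30–39 + 120 → 1686; 40+ − 390 → 10985
Giving 970 / 1987 / 1930 / 1686 / 10985.
Scenario B total after 3 periods: 17558
Difference B − A = 17558 − 17143 = 415

415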